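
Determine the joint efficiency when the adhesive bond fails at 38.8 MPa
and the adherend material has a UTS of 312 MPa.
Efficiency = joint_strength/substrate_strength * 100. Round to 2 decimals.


Joint efficiency = 38.8 / 312 * 100
= 12.44%

12.44


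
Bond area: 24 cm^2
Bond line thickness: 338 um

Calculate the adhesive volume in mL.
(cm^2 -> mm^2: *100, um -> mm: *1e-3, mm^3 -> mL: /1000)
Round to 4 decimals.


V = 24*100 * 338*1e-3 / 1000
= 0.8112 mL

0.8112


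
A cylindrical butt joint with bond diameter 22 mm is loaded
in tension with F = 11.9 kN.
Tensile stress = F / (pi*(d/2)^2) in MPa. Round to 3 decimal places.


Area = pi * (22/2)^2 = 380.1327 mm^2
Stress = 11.9*1000 / 380.1327
= 31.305 MPa

31.305


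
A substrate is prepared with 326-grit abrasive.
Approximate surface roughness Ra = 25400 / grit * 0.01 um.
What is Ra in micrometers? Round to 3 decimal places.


Ra = 25400 / 326 * 0.01 = 0.779 um

0.779


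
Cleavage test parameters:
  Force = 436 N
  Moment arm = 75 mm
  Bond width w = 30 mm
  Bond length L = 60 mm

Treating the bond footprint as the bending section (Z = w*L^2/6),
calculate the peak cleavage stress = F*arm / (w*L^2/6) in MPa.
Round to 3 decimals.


M = 436 * 75 = 32700 N*mm
Z = 30 * 60^2 / 6 = 108000 / 6 mm^3
sigma = M / Z = 6 * 32700 / 108000 = 196200 / 108000
= 1.817 MPa

1.817


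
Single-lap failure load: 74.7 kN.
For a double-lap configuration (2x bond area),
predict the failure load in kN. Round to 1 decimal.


Failure load = 74.7 * 2 = 149.4 kN

149.4


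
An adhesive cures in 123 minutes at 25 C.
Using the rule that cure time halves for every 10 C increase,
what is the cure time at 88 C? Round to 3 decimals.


Factor = 2^((88 - 25) / 10) = 78.7932
Cure time = 123 / 78.7932
= 1.561 minutes

1.561


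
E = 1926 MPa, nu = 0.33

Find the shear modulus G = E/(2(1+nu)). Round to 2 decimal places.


G = 1926 / (2 * 1.33)
= 724.06 MPa

724.06


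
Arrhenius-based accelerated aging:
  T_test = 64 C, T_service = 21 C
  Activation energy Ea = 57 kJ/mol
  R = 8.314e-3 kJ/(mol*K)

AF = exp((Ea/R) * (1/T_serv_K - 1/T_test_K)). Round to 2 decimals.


T_test_K = 337.15, T_serv_K = 294.15
AF = exp((57/8.314e-3) * (1/294.15 - 1/337.15))
= 19.54

19.54


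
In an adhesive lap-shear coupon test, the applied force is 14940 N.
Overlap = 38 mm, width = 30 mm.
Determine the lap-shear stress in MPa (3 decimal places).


stress = F / (overlap * width)
= 14940 / (38 * 30)
= 13.105 MPa

13.105


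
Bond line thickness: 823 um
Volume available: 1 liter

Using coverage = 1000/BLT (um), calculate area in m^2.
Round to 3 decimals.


1 L = 1e6 mm^3, thickness = 823 um = 0.823 mm
Area = 1e6 / 0.823 mm^2 = (1e6 / 0.823) / 1e6 m^2 = 1000 / 823 m^2
= 1.215 m^2

1.215


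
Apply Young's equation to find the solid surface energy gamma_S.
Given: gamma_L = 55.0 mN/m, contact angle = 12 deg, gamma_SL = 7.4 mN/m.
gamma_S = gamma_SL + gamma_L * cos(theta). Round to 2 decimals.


theta_rad = 12 * pi/180 = 0.209440
gamma_S = 7.4 + 55.0 * cos(0.209440)
= 61.20 mN/m

61.20


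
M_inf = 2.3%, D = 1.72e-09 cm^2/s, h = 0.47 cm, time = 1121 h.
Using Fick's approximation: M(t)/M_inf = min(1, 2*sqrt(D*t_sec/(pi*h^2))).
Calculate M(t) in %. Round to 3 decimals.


t = 4035600 s
ratio = min(1, 2*sqrt(1.72e-09*4035600/(pi*0.2209)))
= 0.200021
M(t) = 2.3 * 0.200021 = 0.460%

0.460


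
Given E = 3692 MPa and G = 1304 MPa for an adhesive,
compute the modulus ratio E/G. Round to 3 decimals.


E/G ratio = 3692 / 1304 = 2.831

2.831


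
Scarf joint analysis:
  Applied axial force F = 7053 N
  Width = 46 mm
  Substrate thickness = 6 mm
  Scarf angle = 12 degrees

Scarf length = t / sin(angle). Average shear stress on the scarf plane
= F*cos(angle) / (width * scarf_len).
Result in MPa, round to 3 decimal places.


Scarf length = 6 / sin(12 deg) = 28.8584 mm
cos(12 deg) = 0.978148
Shear = 7053 * 0.978148 / (46 * 28.8584)
= 5.197 MPa

5.197


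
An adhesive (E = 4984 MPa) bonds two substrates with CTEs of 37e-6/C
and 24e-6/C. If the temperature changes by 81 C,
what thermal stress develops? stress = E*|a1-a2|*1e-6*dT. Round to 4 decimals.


Stress = 4984 * |37 - 24| * 1e-6 * 81
= 5.2482 MPa

5.2482


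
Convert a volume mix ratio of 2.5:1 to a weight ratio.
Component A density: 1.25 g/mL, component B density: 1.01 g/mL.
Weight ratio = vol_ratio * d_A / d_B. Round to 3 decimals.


= 2.5 * 1.25 / 1.01 = 3.094

3.094


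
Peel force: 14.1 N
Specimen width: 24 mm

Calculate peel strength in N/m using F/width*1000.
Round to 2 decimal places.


Peel strength = 14.1 / 24 * 1000 = 587.50 N/m

587.50


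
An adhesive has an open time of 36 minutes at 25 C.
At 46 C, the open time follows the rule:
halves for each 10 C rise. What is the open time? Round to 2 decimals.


Factor = 2^((46-25)/10) = 4.2871
Open time = 36 / 4.2871 = 8.40 min

8.40


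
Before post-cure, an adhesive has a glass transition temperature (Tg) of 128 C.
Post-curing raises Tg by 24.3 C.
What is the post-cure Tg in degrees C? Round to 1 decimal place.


Tg_post = Tg_base + delta_Tg
= 128 + 24.3
= 152.3 C

152.3


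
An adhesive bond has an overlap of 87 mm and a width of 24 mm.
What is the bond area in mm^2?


Bond area = overlap * width
= 87 * 24
= 2088 mm^2

2088


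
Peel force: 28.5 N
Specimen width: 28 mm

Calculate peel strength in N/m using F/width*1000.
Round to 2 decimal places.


Peel strength = 28.5 / 28 * 1000 = 1017.86 N/m

1017.86


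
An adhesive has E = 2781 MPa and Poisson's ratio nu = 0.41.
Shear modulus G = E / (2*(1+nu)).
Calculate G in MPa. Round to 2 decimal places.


G = 2781 / (2*(1+0.41))
= 2781 / 2.82
= 986.17 MPa

986.17


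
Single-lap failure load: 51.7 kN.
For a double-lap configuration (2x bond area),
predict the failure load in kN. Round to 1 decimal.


Failure load = 51.7 * 2 = 103.4 kN

103.4


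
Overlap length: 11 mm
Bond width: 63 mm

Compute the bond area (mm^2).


Bond area = 11 * 63 = 693 mm^2

693


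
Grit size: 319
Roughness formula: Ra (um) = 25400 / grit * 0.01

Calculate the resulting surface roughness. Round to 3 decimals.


Ra = 25400 / 319 * 0.01
= 0.796 um

0.796


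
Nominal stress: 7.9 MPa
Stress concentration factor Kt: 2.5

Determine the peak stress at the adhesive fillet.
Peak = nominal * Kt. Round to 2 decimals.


Peak stress = 7.9 * 2.5
= 19.75 MPa

19.75


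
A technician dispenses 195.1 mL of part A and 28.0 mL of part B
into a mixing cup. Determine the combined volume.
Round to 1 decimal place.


Combined volume = 195.1 + 28.0
= 223.1 mL

223.1


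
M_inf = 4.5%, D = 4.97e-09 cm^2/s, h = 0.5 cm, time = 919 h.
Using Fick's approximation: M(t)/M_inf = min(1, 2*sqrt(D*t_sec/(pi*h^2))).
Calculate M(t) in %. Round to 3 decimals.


t = 3308400 s
ratio = min(1, 2*sqrt(4.97e-09*3308400/(pi*0.2500)))
= 0.289382
M(t) = 4.5 * 0.289382 = 1.302%

1.302


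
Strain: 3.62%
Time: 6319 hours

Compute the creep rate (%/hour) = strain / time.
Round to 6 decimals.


Creep rate = 3.62 / 6319
= 0.000573 %/h

0.000573


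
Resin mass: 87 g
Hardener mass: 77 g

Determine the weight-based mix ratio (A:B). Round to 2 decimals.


Ratio = 87 / 77 = 1.13

1.13


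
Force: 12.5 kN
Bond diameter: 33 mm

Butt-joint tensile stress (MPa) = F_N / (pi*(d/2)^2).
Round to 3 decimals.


F_N = 12.5 * 1000 = 12500.0 N
A = pi*(16.5)^2 = 855.2986 mm^2
stress = 12500.0 / 855.2986 = 14.615 MPa

14.615


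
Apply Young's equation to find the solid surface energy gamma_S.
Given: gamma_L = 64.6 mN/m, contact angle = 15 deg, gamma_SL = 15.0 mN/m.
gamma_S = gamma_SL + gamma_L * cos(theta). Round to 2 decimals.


theta_rad = 15 * pi/180 = 0.261799
gamma_S = 15.0 + 64.6 * cos(0.261799)
= 77.40 mN/m

77.40


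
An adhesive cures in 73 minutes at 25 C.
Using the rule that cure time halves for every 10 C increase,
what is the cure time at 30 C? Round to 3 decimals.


Factor = 2^((30 - 25) / 10) = 1.4142
Cure time = 73 / 1.4142
= 51.619 minutes

51.619


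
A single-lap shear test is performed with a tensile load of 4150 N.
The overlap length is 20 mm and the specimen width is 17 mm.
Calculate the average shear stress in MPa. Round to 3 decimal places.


Shear stress = F / (overlap * width)
= 4150 / (20 * 17)
= 4150 / 340
= 12.206 MPa

12.206


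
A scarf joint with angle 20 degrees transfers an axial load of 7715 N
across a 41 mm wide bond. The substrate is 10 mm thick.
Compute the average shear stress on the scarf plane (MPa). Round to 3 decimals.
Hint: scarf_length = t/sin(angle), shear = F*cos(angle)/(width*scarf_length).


scarf_length = 10 / sin(20 deg) = 29.2380 mm
cos(20 deg) = 0.939693
shear stress = 7715 * 0.939693 / (41 * 29.2380)
= 6.048 MPa

6.048


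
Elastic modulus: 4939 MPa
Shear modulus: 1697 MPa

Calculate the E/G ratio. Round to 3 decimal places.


E / G = 4939 / 1697 = 2.910

2.910


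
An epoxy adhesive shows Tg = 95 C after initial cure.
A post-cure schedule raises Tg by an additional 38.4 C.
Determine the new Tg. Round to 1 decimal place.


New Tg = 95 + 38.4
= 133.4 C

133.4


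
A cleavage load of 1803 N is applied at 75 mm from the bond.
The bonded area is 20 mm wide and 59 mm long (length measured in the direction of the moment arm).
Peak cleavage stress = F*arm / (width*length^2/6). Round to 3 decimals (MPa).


Moment = 1803 * 75 = 135225 N*mm
Section modulus = 20 * 3481 / 6 = 69620 / 6 mm^3
Stress = 135225 / (69620 / 6) = 811350 / 69620
= 11.654 MPa

11.654


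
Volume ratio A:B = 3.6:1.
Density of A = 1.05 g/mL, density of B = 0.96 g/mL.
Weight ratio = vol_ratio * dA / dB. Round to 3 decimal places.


Wt ratio = 3.6 * 1.05 / 0.96
= 3.938

3.938


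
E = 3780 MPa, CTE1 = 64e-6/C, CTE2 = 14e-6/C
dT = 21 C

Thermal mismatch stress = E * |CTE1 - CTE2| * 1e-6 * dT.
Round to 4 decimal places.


= 3780 * 50e-6 * 21
= 3.9690 MPa

3.9690


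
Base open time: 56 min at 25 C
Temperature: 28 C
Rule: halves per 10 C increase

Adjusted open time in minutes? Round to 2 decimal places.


Acceleration = 2^((28-25)/10) = 1.2311
Open time = 56 / 1.2311 = 45.49 min

45.49


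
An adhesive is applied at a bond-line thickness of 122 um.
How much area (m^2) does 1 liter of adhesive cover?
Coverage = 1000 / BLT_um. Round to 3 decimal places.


Coverage = 1000 / 122 = 8.197 m^2

8.197


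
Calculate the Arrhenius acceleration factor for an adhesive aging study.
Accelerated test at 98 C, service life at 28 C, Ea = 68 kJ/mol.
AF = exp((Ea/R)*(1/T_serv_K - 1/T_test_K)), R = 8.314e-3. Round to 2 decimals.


T_test = 371.15 K, T_serv = 301.15 K
Ea/R = 68 / 0.008314 = 8178.98
AF = exp(8178.98 * (1/301.15 - 1/371.15))
= 167.72

167.72


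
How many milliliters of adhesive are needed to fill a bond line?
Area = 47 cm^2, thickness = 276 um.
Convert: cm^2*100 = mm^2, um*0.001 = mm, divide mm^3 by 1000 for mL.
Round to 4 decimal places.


= (47 * 100) * (276 * 0.001) / 1000
= 1.2972 mL

1.2972


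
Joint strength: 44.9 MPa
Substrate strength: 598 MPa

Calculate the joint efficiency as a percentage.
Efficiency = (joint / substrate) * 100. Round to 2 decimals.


Efficiency = (44.9 / 598) * 100 = 7.51%

7.51


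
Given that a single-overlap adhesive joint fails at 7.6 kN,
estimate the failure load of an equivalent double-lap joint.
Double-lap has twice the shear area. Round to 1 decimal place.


Double-lap factor = 2
Expected load = 7.6 * 2 = 15.2 kN

15.2


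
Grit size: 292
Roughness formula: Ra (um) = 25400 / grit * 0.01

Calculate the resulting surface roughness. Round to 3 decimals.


Ra = 25400 / 292 * 0.01
= 0.870 um

0.870


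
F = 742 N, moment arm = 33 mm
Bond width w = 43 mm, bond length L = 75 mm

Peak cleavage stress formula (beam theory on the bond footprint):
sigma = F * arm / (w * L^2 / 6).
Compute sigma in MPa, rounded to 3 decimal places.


sigma = (742 * 33) / (43 * 5625 / 6)
= 24486 * 6 / 241875
= 146916 / 241875
= 0.607 MPa

0.607


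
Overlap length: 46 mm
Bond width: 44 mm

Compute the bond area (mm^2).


Bond area = 46 * 44 = 2024 mm^2

2024


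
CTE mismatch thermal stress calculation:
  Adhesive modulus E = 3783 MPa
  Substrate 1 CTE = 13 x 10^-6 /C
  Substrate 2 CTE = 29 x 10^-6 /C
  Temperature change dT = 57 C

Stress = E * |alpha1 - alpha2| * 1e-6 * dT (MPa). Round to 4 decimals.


delta_alpha = |13 - 29| = 16 x 10^-6/C
Stress = 3783 * 16e-6 * 57
= 3.4501 MPa

3.4501


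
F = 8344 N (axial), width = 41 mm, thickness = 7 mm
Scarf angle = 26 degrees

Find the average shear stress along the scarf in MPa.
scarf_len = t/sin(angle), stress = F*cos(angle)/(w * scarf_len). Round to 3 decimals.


scarf_len = 7/sin(26 deg) = 15.9682
cos(26 deg) = 0.898794
stress = 8344*0.898794/(41*15.9682) = 11.455 MPa

11.455


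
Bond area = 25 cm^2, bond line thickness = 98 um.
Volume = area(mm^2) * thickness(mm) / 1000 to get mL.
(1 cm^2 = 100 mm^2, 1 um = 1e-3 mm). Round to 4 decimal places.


area_mm2 = 25 * 100 = 2500
blt_mm = 98 * 1e-3 = 0.098
vol_mm3 = 2500 * 0.098 = 245.0
vol_mL = 245.0 / 1000 = 0.2450 mL

0.2450


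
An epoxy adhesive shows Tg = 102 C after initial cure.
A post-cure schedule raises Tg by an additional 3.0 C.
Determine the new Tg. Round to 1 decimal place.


New Tg = 102 + 3.0
= 105.0 C

105.0


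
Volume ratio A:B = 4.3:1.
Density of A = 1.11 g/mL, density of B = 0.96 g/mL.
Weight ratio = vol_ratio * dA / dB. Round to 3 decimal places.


Wt ratio = 4.3 * 1.11 / 0.96
= 4.972

4.972


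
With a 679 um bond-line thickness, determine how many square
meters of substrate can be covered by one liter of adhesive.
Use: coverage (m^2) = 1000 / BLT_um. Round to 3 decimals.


Coverage = 1000 / 679 = 1.473 m^2

1.473


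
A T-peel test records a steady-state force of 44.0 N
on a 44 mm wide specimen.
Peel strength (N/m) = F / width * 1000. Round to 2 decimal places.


Peel strength = 44.0 / 44 * 1000
= 1000.00 N/m

1000.00


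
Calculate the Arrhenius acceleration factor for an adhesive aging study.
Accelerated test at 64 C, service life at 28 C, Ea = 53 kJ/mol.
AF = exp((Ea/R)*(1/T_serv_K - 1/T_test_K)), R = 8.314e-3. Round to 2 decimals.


T_test = 337.15 K, T_serv = 301.15 K
Ea/R = 53 / 0.008314 = 6374.79
AF = exp(6374.79 * (1/301.15 - 1/337.15))
= 9.59

9.59


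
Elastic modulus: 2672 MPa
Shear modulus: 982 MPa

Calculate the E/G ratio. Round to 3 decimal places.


E / G = 2672 / 982 = 2.721

2.721


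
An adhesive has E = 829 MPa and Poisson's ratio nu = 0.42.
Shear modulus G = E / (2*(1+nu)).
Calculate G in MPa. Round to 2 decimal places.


G = 829 / (2*(1+0.42))
= 829 / 2.84
= 291.90 MPa

291.90


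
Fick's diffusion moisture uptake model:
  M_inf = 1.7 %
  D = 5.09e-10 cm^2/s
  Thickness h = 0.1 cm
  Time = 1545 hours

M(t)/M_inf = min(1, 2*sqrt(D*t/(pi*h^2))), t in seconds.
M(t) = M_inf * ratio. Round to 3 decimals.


t_sec = 1545 * 3600 = 5562000
ratio = 2*sqrt(5.09e-10*5562000/(pi*0.1^2))
= min(1, 0.600384)
= 0.600384
M(t) = 1.7 * 0.600384 = 1.021 %

1.021


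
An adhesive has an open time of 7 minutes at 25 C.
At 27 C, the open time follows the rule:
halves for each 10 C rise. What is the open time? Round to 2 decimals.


Factor = 2^((27-25)/10) = 1.1487
Open time = 7 / 1.1487 = 6.09 min

6.09


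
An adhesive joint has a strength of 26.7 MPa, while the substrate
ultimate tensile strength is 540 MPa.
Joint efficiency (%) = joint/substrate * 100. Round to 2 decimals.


Efficiency = 26.7 / 540 * 100
= 4.94%

4.94


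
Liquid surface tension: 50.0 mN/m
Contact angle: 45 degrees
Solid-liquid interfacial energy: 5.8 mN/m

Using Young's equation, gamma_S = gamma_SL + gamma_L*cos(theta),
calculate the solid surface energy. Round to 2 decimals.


gamma_S = 5.8 + 50.0 * cos(45)
= 41.16 mN/m

41.16


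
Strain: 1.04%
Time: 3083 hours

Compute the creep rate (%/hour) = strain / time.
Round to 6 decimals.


Creep rate = 1.04 / 3083
= 0.000337 %/h

0.000337


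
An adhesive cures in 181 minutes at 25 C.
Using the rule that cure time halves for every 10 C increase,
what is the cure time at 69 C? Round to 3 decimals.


Factor = 2^((69 - 25) / 10) = 21.1121
Cure time = 181 / 21.1121
= 8.573 minutes

8.573


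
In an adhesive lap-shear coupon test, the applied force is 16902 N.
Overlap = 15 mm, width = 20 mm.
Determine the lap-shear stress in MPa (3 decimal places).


stress = F / (overlap * width)
= 16902 / (15 * 20)
= 56.340 MPa

56.340


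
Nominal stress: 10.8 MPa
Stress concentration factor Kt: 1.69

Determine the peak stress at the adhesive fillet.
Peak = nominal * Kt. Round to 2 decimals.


Peak stress = 10.8 * 1.69
= 18.25 MPa

18.25


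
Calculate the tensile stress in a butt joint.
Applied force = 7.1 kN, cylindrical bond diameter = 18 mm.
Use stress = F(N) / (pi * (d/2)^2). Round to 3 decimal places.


A = pi * 9.0^2 = 254.4690 mm^2
sigma = 7100.0 / 254.4690 = 27.901 MPa

27.901


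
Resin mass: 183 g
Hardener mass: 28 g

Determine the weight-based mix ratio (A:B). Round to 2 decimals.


Ratio = 183 / 28 = 6.54

6.54


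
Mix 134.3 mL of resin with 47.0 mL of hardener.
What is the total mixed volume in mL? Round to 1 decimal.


Total = 134.3 + 47.0 = 181.3 mL

181.3


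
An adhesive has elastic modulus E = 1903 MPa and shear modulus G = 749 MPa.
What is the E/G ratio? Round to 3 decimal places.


E/G = 1903 / 749 = 2.541

2.541


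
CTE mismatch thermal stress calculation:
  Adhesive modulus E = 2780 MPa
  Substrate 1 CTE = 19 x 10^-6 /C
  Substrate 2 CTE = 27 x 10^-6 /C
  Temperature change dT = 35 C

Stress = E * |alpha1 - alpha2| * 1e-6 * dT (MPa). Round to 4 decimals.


delta_alpha = |19 - 27| = 8 x 10^-6/C
Stress = 2780 * 8e-6 * 35
= 0.7784 MPa

0.7784


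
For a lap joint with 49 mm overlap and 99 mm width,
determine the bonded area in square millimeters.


Area = 49 * 99 = 4851 mm^2

4851


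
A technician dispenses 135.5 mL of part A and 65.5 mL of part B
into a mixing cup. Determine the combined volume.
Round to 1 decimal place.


Combined volume = 135.5 + 65.5
= 201.0 mL

201.0


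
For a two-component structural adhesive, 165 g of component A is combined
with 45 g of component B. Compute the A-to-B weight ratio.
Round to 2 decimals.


Weight ratio A:B = 165 / 45
= 3.67

3.67


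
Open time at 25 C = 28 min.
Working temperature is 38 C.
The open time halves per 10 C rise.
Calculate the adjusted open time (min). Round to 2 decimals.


factor = 2^((38 - 25) / 10) = 2.4623
ot = 28 / 2.4623 = 11.37 min

11.37


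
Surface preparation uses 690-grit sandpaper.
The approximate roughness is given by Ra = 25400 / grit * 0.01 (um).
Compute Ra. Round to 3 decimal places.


Ra = 25400 / 690 * 0.01
= 254 / 690
= 0.368 um

0.368


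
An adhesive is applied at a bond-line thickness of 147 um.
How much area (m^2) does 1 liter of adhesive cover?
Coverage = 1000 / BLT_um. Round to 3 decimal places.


Coverage = 1000 / 147 = 6.803 m^2

6.803


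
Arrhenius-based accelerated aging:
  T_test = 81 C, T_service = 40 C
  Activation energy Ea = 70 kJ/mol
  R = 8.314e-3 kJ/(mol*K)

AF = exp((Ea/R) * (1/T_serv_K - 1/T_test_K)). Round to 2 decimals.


T_test_K = 354.15, T_serv_K = 313.15
AF = exp((70/8.314e-3) * (1/313.15 - 1/354.15))
= 22.48

22.48


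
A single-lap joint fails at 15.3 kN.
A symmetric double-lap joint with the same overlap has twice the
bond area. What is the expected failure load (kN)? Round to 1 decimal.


Double-lap load = 2 * 15.3 = 30.6 kN

30.6


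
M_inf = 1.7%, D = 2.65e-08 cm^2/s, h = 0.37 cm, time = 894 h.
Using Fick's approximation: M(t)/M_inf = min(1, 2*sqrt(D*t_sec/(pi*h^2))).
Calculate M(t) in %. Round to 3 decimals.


t = 3218400 s
ratio = min(1, 2*sqrt(2.65e-08*3218400/(pi*0.1369)))
= 0.890628
M(t) = 1.7 * 0.890628 = 1.514%

1.514


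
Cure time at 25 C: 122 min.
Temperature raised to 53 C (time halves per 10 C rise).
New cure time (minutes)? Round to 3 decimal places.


Acceleration factor = 2^(28/10) = 6.9644
New time = 122 / 6.9644 = 17.518 min

17.518


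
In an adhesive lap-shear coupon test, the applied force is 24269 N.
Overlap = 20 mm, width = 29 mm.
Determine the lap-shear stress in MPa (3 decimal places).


stress = F / (overlap * width)
= 24269 / (20 * 29)
= 41.843 MPa

41.843


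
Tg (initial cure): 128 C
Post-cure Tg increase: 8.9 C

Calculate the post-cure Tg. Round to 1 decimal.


Post-cure Tg = 128 + 8.9 = 136.9 C

136.9


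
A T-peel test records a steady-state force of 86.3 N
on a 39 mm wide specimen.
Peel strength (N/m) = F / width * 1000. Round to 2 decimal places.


Peel strength = 86.3 / 39 * 1000
= 2212.82 N/m

2212.82


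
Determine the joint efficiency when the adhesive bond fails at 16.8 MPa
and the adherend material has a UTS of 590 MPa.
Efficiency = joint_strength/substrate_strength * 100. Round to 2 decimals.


Joint efficiency = 16.8 / 590 * 100
= 2.85%

2.85


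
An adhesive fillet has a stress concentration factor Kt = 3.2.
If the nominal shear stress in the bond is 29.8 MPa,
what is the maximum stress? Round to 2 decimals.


Max stress = 29.8 * 3.2 = 95.36 MPa

95.36


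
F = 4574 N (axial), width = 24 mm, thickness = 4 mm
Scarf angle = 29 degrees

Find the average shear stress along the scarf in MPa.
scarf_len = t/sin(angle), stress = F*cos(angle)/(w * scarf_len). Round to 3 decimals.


scarf_len = 4/sin(29 deg) = 8.2507
cos(29 deg) = 0.874620
stress = 4574*0.874620/(24*8.2507) = 20.203 MPa

20.203


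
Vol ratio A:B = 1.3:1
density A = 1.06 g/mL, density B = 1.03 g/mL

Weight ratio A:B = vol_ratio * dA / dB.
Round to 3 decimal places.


Weight ratio = 1.3 * 1.06 / 1.03
= 1.338

1.338


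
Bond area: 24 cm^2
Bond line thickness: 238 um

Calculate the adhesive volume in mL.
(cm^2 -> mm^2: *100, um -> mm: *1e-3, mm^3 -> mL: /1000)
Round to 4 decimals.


V = 24*100 * 238*1e-3 / 1000
= 0.5712 mL

0.5712


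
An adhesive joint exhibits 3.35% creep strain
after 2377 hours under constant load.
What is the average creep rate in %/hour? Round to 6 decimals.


Creep rate = strain / time
= 3.35 / 2377
= 0.001409 %/h

0.001409


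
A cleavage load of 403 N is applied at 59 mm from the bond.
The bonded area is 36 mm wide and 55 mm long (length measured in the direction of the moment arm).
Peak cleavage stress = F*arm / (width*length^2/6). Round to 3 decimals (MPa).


Moment = 403 * 59 = 23777 N*mm
Section modulus = 36 * 3025 / 6 = 108900 / 6 mm^3
Stress = 23777 / (108900 / 6) = 142662 / 108900
= 1.310 MPa

1.310


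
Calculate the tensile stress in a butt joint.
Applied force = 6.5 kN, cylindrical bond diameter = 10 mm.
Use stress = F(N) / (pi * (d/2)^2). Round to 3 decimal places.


A = pi * 5.0^2 = 78.5398 mm^2
sigma = 6500.0 / 78.5398 = 82.761 MPa

82.761


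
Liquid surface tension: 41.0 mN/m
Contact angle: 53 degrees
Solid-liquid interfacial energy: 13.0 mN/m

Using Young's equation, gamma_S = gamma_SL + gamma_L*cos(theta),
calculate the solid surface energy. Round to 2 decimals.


gamma_S = 13.0 + 41.0 * cos(53)
= 37.67 mN/m

37.67


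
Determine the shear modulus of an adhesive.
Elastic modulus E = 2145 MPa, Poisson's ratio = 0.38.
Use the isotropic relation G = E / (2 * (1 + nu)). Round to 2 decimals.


G = 2145 / (2*(1+0.38)) = 2145 / 2.76
= 777.17 MPa

777.17


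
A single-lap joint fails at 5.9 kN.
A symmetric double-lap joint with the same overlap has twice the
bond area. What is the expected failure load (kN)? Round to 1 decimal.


Double-lap load = 2 * 5.9 = 11.8 kN

11.8


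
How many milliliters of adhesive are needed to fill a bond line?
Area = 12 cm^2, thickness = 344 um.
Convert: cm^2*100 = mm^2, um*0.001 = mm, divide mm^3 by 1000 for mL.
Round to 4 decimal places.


= (12 * 100) * (344 * 0.001) / 1000
= 0.4128 mL

0.4128


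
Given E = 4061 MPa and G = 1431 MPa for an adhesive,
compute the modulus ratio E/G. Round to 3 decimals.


E/G ratio = 4061 / 1431 = 2.838

2.838


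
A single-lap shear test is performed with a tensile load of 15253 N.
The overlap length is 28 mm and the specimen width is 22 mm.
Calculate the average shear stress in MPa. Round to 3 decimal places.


Shear stress = F / (overlap * width)
= 15253 / (28 * 22)
= 15253 / 616
= 24.761 MPa

24.761


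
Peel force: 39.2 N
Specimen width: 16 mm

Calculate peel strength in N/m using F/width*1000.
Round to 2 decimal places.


Peel strength = 39.2 / 16 * 1000 = 2450.00 N/m

2450.00


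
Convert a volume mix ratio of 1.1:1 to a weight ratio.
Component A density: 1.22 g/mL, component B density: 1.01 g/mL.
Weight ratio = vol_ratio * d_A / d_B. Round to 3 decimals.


= 1.1 * 1.22 / 1.01 = 1.329

1.329


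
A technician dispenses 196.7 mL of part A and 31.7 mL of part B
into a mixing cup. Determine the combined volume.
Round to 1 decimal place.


Combined volume = 196.7 + 31.7
= 228.4 mL

228.4


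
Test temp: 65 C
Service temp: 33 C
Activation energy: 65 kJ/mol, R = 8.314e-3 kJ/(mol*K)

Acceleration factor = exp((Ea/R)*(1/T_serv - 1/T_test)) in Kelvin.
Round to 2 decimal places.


AF = exp((65/0.008314)*(1/306.15 - 1/338.15))
= 11.21

11.21


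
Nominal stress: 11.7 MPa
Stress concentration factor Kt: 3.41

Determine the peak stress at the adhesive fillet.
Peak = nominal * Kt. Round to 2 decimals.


Peak stress = 11.7 * 3.41
= 39.90 MPa

39.90


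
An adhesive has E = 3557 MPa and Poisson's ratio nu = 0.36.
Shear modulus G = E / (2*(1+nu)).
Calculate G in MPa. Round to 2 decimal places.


G = 3557 / (2*(1+0.36))
= 3557 / 2.72
= 1307.72 MPa

1307.72


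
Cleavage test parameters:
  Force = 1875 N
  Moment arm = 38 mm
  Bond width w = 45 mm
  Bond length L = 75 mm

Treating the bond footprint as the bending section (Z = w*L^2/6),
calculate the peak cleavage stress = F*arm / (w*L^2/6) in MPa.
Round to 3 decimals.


M = 1875 * 38 = 71250 N*mm
Z = 45 * 75^2 / 6 = 253125 / 6 mm^3
sigma = M / Z = 6 * 71250 / 253125 = 427500 / 253125
= 1.689 MPa

1.689


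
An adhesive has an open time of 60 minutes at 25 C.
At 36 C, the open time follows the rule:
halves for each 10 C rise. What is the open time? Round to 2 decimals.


Factor = 2^((36-25)/10) = 2.1435
Open time = 60 / 2.1435 = 27.99 min

27.99


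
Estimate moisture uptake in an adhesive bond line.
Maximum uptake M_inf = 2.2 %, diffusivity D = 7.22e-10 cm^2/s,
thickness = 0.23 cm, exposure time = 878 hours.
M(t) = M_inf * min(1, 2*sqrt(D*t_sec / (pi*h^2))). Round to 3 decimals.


Convert time: 878 h = 3160800 s
ratio = min(1, 2*sqrt(7.22e-10*3160800/(pi*0.23^2)))
= 0.234366
M(t) = 2.2 * 0.234366 = 0.516%

0.516


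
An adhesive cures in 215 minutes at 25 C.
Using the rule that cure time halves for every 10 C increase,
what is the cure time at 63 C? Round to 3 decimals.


Factor = 2^((63 - 25) / 10) = 13.9288
Cure time = 215 / 13.9288
= 15.436 minutes

15.436


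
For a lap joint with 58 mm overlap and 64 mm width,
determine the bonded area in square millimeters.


Area = 58 * 64 = 3712 mm^2

3712


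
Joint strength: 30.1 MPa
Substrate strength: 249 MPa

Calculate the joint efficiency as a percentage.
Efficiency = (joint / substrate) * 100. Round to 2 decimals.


Efficiency = (30.1 / 249) * 100 = 12.09%

12.09


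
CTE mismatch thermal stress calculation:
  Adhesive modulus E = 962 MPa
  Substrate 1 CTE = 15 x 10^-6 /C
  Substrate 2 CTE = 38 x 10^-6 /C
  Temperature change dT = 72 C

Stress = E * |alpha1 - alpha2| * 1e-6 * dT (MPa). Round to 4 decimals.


delta_alpha = |15 - 38| = 23 x 10^-6/C
Stress = 962 * 23e-6 * 72
= 1.5931 MPa

1.5931


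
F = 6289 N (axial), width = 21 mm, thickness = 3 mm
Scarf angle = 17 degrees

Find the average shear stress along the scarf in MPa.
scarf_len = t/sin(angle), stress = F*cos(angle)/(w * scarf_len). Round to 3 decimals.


scarf_len = 3/sin(17 deg) = 10.2609
cos(17 deg) = 0.956305
stress = 6289*0.956305/(21*10.2609) = 27.911 MPa

27.911


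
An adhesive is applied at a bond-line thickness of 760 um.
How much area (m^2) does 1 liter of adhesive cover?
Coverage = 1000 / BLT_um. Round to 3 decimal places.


Coverage = 1000 / 760 = 1.316 m^2

1.316


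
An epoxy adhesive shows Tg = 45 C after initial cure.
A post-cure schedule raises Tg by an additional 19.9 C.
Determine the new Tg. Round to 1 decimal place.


New Tg = 45 + 19.9
= 64.9 C

64.9


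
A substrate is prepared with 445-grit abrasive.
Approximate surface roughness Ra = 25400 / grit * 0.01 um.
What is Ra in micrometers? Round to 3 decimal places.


Ra = 25400 / 445 * 0.01 = 0.571 um

0.571


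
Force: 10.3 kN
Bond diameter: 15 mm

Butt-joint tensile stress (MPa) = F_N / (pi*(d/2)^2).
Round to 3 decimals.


F_N = 10.3 * 1000 = 10300.0 N
A = pi*(7.5)^2 = 176.7146 mm^2
stress = 10300.0 / 176.7146 = 58.286 MPa

58.286


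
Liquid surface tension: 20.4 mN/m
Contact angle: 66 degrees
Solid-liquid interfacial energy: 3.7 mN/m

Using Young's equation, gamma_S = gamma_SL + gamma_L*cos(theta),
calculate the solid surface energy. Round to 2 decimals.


gamma_S = 3.7 + 20.4 * cos(66)
= 12.00 mN/m

12.00


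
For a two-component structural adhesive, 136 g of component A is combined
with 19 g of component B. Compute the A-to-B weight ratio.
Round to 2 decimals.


Weight ratio A:B = 136 / 19
= 7.16

7.16


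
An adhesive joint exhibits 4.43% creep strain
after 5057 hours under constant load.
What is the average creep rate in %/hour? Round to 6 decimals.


Creep rate = strain / time
= 4.43 / 5057
= 0.000876 %/h

0.000876


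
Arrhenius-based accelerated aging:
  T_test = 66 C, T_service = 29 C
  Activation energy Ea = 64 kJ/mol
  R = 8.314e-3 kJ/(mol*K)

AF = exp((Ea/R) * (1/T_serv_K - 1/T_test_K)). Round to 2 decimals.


T_test_K = 339.15, T_serv_K = 302.15
AF = exp((64/8.314e-3) * (1/302.15 - 1/339.15))
= 16.11

16.11


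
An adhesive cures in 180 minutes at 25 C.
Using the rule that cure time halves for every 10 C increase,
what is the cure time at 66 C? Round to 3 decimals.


Factor = 2^((66 - 25) / 10) = 17.1484
Cure time = 180 / 17.1484
= 10.497 minutes

10.497


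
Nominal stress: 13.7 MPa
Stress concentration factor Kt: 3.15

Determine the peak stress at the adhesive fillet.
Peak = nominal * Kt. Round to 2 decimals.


Peak stress = 13.7 * 3.15
= 43.16 MPa

43.16


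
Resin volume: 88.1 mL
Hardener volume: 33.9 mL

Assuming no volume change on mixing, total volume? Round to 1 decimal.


V_total = 88.1 + 33.9 = 122.0 mL

122.0


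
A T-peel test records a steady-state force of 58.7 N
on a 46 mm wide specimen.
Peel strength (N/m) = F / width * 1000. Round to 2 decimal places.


Peel strength = 58.7 / 46 * 1000
= 1276.09 N/m

1276.09


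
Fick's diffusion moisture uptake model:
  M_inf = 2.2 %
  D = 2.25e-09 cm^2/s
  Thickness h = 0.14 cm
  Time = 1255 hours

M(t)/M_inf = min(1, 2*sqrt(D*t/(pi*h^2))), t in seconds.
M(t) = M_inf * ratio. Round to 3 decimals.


t_sec = 1255 * 3600 = 4518000
ratio = 2*sqrt(2.25e-09*4518000/(pi*0.14^2))
= min(1, 0.812627)
= 0.812627
M(t) = 2.2 * 0.812627 = 1.788 %

1.788


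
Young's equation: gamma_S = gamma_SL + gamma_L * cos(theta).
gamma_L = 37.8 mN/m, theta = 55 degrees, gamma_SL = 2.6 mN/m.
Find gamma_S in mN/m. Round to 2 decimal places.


cos(55 deg) = 0.573576
gamma_S = 2.6 + 37.8 * 0.573576
= 24.28 mN/m

24.28


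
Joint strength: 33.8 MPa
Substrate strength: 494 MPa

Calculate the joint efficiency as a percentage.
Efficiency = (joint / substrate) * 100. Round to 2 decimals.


Efficiency = (33.8 / 494) * 100 = 6.84%

6.84


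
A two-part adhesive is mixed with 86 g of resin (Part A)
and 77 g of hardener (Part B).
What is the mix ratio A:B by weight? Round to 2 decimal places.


Mix ratio = mass_A / mass_B
= 86 / 77
= 1.12

1.12


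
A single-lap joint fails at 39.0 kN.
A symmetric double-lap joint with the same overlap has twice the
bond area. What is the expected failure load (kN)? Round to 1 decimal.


Double-lap load = 2 * 39.0 = 78.0 kN

78.0


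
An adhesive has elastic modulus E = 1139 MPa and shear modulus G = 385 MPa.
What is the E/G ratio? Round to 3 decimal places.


E/G = 1139 / 385 = 2.958

2.958


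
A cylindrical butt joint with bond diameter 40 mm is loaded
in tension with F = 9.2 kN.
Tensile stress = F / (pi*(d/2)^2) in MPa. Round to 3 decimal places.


Area = pi * (40/2)^2 = 1256.6371 mm^2
Stress = 9.2*1000 / 1256.6371
= 7.321 MPa

7.321


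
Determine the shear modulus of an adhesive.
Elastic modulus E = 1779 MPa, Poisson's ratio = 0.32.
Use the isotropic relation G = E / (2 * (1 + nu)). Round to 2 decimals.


G = 1779 / (2*(1+0.32)) = 1779 / 2.64
= 673.86 MPa

673.86


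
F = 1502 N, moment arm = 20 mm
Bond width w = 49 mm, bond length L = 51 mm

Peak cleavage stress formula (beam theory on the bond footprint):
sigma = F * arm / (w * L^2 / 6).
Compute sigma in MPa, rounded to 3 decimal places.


sigma = (1502 * 20) / (49 * 2601 / 6)
= 30040 * 6 / 127449
= 180240 / 127449
= 1.414 MPa

1.414


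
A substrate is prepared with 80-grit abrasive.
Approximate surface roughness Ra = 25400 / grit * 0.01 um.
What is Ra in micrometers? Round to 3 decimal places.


Ra = 25400 / 80 * 0.01 = 3.175 um

3.175


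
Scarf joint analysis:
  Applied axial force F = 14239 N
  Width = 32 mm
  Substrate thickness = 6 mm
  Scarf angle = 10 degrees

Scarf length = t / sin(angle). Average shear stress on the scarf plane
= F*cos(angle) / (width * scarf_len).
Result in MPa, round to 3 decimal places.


Scarf length = 6 / sin(10 deg) = 34.5526 mm
cos(10 deg) = 0.984808
Shear = 14239 * 0.984808 / (32 * 34.5526)
= 12.682 MPa

12.682


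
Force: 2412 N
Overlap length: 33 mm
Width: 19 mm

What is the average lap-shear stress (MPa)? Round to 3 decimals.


Average shear stress = F / (overlap * width)
= 2412 / (33 * 19)
= 3.847 MPa

3.847


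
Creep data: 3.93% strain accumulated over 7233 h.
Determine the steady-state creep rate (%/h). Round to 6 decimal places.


Rate = 3.93 / 7233 = 0.000543 %/h

0.000543


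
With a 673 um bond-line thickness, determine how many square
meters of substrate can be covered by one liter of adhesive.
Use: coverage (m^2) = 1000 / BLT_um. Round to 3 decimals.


Coverage = 1000 / 673 = 1.486 m^2

1.486


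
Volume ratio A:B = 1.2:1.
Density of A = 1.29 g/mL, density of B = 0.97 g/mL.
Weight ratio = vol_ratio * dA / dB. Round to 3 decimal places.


Wt ratio = 1.2 * 1.29 / 0.97
= 1.596

1.596


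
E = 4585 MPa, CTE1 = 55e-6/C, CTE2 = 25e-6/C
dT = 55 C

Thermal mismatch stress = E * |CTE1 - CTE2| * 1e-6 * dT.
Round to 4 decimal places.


= 4585 * 30e-6 * 55
= 7.5653 MPa

7.5653


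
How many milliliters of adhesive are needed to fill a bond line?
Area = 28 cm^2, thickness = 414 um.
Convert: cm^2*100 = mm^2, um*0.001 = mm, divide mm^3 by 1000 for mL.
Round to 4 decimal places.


= (28 * 100) * (414 * 0.001) / 1000
= 1.1592 mL

1.1592


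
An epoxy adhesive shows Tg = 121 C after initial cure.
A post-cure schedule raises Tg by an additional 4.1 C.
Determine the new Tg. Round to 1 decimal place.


New Tg = 121 + 4.1
= 125.1 C

125.1


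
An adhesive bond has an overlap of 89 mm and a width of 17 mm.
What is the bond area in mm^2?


Bond area = overlap * width
= 89 * 17
= 1513 mm^2

1513


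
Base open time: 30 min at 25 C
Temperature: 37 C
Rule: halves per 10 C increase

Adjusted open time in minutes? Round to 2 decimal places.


Acceleration = 2^((37-25)/10) = 2.2974
Open time = 30 / 2.2974 = 13.06 min

13.06


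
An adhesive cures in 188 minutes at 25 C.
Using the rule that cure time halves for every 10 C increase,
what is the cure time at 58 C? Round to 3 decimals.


Factor = 2^((58 - 25) / 10) = 9.8492
Cure time = 188 / 9.8492
= 19.088 minutes

19.088


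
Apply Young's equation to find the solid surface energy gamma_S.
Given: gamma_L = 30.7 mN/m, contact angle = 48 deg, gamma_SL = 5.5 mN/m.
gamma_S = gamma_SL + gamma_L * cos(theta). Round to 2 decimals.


theta_rad = 48 * pi/180 = 0.837758
gamma_S = 5.5 + 30.7 * cos(0.837758)
= 26.04 mN/m

26.04


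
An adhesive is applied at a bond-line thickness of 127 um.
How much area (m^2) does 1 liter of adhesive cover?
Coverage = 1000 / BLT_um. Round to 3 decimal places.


Coverage = 1000 / 127 = 7.874 m^2

7.874


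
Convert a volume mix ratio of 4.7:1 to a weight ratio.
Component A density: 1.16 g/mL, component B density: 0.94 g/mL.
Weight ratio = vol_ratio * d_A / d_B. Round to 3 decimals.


= 4.7 * 1.16 / 0.94 = 5.800

5.800


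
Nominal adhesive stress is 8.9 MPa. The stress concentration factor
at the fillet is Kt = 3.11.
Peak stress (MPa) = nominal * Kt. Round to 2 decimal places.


Peak = 8.9 * 3.11 = 27.68 MPa

27.68


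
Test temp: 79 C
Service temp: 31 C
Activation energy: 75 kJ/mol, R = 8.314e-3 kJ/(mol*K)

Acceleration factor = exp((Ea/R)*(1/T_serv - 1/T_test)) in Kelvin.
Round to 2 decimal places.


AF = exp((75/0.008314)*(1/304.15 - 1/352.15))
= 56.98

56.98


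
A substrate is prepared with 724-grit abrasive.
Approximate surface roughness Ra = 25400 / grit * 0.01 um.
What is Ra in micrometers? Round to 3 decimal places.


Ra = 25400 / 724 * 0.01 = 0.351 um

0.351


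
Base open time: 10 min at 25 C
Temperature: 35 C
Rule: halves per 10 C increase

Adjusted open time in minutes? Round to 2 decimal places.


Acceleration = 2^((35-25)/10) = 2.0000
Open time = 10 / 2.0000 = 5.00 min

5.00


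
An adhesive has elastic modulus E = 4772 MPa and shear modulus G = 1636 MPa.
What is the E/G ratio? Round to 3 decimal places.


E/G = 4772 / 1636 = 2.917

2.917


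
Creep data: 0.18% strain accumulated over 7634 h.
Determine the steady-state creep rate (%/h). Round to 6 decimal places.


Rate = 0.18 / 7634 = 0.000024 %/h

0.000024


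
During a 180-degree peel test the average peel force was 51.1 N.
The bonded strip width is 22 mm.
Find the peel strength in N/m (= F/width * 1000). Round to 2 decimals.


Peel strength = F/width * 1000
= 51.1 / 22 * 1000
= 2322.73 N/m

2322.73


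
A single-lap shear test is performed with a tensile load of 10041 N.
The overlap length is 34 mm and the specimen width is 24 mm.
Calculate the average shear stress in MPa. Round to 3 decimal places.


Shear stress = F / (overlap * width)
= 10041 / (34 * 24)
= 10041 / 816
= 12.305 MPa

12.305


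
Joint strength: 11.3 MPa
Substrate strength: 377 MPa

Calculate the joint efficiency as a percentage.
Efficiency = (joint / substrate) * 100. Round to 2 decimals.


Efficiency = (11.3 / 377) * 100 = 3.00%

3.00


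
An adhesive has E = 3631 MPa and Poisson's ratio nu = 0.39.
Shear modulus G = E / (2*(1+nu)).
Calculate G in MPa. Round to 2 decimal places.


G = 3631 / (2*(1+0.39))
= 3631 / 2.78
= 1306.12 MPa

1306.12


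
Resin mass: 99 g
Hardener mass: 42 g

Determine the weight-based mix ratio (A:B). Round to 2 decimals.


Ratio = 99 / 42 = 2.36

2.36


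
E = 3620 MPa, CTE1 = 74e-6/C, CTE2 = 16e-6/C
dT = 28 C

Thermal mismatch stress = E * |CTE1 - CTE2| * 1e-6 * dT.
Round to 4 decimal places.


= 3620 * 58e-6 * 28
= 5.8789 MPa

5.8789


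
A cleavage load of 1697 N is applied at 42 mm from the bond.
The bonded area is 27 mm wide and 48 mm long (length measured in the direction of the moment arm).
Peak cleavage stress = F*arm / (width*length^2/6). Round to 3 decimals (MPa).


Moment = 1697 * 42 = 71274 N*mm
Section modulus = 27 * 2304 / 6 = 62208 / 6 mm^3
Stress = 71274 / (62208 / 6) = 427644 / 62208
= 6.874 MPa

6.874


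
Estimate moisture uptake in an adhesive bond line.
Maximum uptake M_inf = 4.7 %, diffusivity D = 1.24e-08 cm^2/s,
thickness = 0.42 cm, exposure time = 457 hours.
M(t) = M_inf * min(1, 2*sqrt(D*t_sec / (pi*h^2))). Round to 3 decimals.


Convert time: 457 h = 1645200 s
ratio = min(1, 2*sqrt(1.24e-08*1645200/(pi*0.42^2)))
= 0.383730
M(t) = 4.7 * 0.383730 = 1.804%

1.804
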